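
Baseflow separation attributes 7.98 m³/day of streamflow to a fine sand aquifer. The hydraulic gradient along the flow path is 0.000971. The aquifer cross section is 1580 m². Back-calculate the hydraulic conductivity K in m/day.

5.20

Hydraulic gradient i = 0.000971.
From Q = K·A·i, K = Q / (A·i) = 7.98 / (1580 × 0.0009710) = 5.201 m/day.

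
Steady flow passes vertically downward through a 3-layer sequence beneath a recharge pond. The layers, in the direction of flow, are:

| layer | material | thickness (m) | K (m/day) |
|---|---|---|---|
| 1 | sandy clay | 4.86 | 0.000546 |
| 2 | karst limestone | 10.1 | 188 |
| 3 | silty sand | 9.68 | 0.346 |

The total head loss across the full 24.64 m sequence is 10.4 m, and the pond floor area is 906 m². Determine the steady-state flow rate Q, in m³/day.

Flow is perpendicular to layering, so the layers act in series and the equivalent K is the thickness-weighted harmonic mean.
Total thickness L = 4.86 + 10.1 + 9.68 = 24.64 m.
Σ(b_i/K_i) = 4.86/0.000546 + 10.1/188 + 9.68/0.346 = 8929 d.
K_eq = L / Σ(b_i/K_i) = 24.64 / 8929 = 0.002760 m/day.
Q = K_eq · A · (Δh/L) = 0.002760 × 906 × (10.4/24.64) = 1.055 m³/day.

1.06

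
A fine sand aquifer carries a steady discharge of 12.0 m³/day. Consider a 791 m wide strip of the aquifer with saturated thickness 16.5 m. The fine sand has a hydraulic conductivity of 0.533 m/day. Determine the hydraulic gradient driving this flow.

0.00173

Cross-sectional area A = 791 × 16.5 = 13052 m².
From Q = K·A·i, i = Q / (K·A) = 12.0 / (0.5330 × 13052) = 0.001725.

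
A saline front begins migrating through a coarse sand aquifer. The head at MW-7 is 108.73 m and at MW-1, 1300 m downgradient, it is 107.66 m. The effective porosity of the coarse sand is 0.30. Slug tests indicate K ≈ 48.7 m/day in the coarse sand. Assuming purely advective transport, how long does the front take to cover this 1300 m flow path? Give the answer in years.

26.6

Hydraulic gradient i = (108.73 − 107.66) / 1300 = 1.07 / 1300 = 0.0008231.
Darcy flux q = K · i = 48.70 × 0.0008231 = 0.04008 m/day.
Seepage velocity v = q / n_e = 0.04008 / 0.30 = 0.1336 m/day.
Travel time t = L / v = 1300 / 0.1336 = 9730 days = 26.64 years.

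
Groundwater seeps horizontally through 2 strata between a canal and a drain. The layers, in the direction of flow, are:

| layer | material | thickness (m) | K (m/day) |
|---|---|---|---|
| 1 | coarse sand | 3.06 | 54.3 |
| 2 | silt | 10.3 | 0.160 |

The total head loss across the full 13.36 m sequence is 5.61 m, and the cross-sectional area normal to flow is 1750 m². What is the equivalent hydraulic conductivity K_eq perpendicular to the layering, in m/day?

0.207

Flow is perpendicular to layering, so the layers act in series and the equivalent K is the thickness-weighted harmonic mean.
Total thickness L = 3.06 + 10.3 = 13.36 m.
Σ(b_i/K_i) = 3.06/54.3 + 10.3/0.160 = 64.43 d.
K_eq = L / Σ(b_i/K_i) = 13.36 / 64.43 = 0.2074 m/day.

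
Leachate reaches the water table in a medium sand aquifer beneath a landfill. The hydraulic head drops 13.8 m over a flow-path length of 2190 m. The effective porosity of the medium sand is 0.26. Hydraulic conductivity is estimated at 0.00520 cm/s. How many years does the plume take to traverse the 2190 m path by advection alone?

Convert K: 0.00520 cm/s × 864 = 4.493 m/day.
Hydraulic gradient i = Δh / L = 13.8 / 2190 = 0.006301.
Darcy flux q = K · i = 4.493 × 0.006301 = 0.02831 m/day.
Seepage velocity v = q / n_e = 0.02831 / 0.26 = 0.1089 m/day.
Travel time t = L / v = 2190 / 0.1089 = 20112 days = 55.06 years.

55.1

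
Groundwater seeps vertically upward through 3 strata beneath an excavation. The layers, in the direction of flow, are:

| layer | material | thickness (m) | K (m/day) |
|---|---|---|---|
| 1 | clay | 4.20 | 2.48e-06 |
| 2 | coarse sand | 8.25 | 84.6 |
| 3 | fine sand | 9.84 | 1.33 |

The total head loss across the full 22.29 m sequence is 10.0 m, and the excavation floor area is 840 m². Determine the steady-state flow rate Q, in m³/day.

Flow is perpendicular to layering, so the layers act in series and the equivalent K is the thickness-weighted harmonic mean.
Total thickness L = 4.20 + 8.25 + 9.84 = 22.29 m.
Σ(b_i/K_i) = 4.20/2.48e-06 + 8.25/84.6 + 9.84/1.33 = 1.694e+06 d.
K_eq = L / Σ(b_i/K_i) = 22.29 / 1.694e+06 = 1.316e-05 m/day.
Q = K_eq · A · (Δh/L) = 1.316e-05 × 840 × (10.0/22.29) = 0.004960 m³/day.

0.00496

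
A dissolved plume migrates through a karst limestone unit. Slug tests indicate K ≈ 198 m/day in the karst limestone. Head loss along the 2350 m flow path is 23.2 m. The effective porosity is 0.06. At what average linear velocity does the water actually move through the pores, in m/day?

32.6

Hydraulic gradient i = Δh / L = 23.2 / 2350 = 0.009872.
Darcy flux q = K · i = 198.0 × 0.009872 = 1.955 m/day.
Seepage velocity v = q / n_e = 1.955 / 0.06 = 32.58 m/day.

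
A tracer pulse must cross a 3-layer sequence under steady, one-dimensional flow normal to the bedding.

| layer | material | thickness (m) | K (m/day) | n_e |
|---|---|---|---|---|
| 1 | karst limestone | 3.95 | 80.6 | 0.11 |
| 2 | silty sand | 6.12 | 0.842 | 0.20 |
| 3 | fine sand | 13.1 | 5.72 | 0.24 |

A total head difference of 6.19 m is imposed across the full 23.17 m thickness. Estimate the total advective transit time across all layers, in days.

7.45

With flow normal to the layers, continuity requires the same specific discharge q through every layer.
Σ(b_i/K_i) = 3.95/80.6 + 6.12/0.842 + 13.1/5.72 = 9.608 d.
q = Δh / Σ(b_i/K_i) = 6.19 / 9.608 = 0.6443 m/day.
In each layer the seepage velocity is v_i = q/n_i, so the layer transit time is t_i = b_i·n_i / q:
  layer 1 (karst limestone): t_1 = 3.95 × 0.11 / 0.6443 = 0.6744 d
  layer 2 (silty sand): t_2 = 6.12 × 0.20 / 0.6443 = 1.900 d
  layer 3 (fine sand): t_3 = 13.1 × 0.24 / 0.6443 = 4.880 d
Total t = Σ t_i = 7.454 days.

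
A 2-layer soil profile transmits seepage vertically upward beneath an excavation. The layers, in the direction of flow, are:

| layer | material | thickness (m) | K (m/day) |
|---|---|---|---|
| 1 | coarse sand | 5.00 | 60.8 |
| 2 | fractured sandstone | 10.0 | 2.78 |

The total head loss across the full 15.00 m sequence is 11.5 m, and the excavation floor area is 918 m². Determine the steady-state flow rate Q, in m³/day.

Flow is perpendicular to layering, so the layers act in series and the equivalent K is the thickness-weighted harmonic mean.
Total thickness L = 5.00 + 10.0 = 15.00 m.
Σ(b_i/K_i) = 5.00/60.8 + 10.0/2.78 = 3.679 d.
K_eq = L / Σ(b_i/K_i) = 15.00 / 3.679 = 4.077 m/day.
Q = K_eq · A · (Δh/L) = 4.077 × 918 × (11.5/15.00) = 2869 m³/day.

2870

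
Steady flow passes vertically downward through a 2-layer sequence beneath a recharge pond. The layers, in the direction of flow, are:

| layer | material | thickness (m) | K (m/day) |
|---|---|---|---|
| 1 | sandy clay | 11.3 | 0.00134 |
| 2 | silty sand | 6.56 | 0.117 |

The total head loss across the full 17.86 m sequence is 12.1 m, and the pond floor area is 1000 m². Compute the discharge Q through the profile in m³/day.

1.43

Flow is perpendicular to layering, so the layers act in series and the equivalent K is the thickness-weighted harmonic mean.
Total thickness L = 11.3 + 6.56 = 17.86 m.
Σ(b_i/K_i) = 11.3/0.00134 + 6.56/0.117 = 8489 d.
K_eq = L / Σ(b_i/K_i) = 17.86 / 8489 = 0.002104 m/day.
Q = K_eq · A · (Δh/L) = 0.002104 × 1000 × (12.1/17.86) = 1.425 m³/day.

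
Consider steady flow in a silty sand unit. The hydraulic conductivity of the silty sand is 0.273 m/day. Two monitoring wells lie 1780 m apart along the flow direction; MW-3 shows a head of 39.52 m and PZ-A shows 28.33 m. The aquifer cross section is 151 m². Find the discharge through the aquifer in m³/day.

Hydraulic gradient i = (39.52 − 28.33) / 1780 = 11.19 / 1780 = 0.006287.
Darcy's law: Q = K · A · i = 0.2730 × 151.0 × 0.006287 = 0.2591 m³/day.

0.259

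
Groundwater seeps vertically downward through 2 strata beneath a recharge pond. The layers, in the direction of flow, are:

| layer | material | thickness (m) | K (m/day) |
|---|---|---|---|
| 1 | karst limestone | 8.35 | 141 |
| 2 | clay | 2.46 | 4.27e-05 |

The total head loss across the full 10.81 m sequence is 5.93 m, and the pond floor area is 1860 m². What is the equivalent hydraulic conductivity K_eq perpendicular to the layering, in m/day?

Flow is perpendicular to layering, so the layers act in series and the equivalent K is the thickness-weighted harmonic mean.
Total thickness L = 8.35 + 2.46 = 10.81 m.
Σ(b_i/K_i) = 8.35/141 + 2.46/4.27e-05 = 57611 d.
K_eq = L / Σ(b_i/K_i) = 10.81 / 57611 = 0.0001876 m/day.

0.000188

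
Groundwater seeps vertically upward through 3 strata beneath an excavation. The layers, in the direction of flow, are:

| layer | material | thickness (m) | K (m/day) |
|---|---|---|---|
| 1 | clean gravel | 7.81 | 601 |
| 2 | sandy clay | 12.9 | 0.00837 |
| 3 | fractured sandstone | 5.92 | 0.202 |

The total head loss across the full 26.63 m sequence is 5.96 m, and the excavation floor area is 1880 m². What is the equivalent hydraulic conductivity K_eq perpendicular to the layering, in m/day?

0.0170

Flow is perpendicular to layering, so the layers act in series and the equivalent K is the thickness-weighted harmonic mean.
Total thickness L = 7.81 + 12.9 + 5.92 = 26.63 m.
Σ(b_i/K_i) = 7.81/601 + 12.9/0.00837 + 5.92/0.202 = 1571 d.
K_eq = L / Σ(b_i/K_i) = 26.63 / 1571 = 0.01696 m/day.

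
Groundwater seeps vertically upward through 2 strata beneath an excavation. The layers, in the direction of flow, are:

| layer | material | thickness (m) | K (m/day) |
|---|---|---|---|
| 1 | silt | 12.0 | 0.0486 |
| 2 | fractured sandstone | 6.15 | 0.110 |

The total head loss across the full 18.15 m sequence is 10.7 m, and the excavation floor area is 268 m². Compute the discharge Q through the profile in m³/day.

Flow is perpendicular to layering, so the layers act in series and the equivalent K is the thickness-weighted harmonic mean.
Total thickness L = 12.0 + 6.15 = 18.15 m.
Σ(b_i/K_i) = 12.0/0.0486 + 6.15/0.110 = 302.8 d.
K_eq = L / Σ(b_i/K_i) = 18.15 / 302.8 = 0.05994 m/day.
Q = K_eq · A · (Δh/L) = 0.05994 × 268 × (10.7/18.15) = 9.470 m³/day.

9.47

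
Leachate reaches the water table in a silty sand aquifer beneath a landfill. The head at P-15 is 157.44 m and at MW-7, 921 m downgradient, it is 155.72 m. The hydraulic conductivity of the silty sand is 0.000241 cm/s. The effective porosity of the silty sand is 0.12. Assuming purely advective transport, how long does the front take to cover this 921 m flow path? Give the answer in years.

778

Convert K: 0.000241 cm/s × 864 = 0.2082 m/day.
Hydraulic gradient i = (157.44 − 155.72) / 921 = 1.72 / 921 = 0.001868.
Darcy flux q = K · i = 0.2082 × 0.001868 = 0.0003889 m/day.
Seepage velocity v = q / n_e = 0.0003889 / 0.12 = 0.003241 m/day.
Travel time t = L / v = 921 / 0.003241 = 2.842e+05 days = 778.1 years.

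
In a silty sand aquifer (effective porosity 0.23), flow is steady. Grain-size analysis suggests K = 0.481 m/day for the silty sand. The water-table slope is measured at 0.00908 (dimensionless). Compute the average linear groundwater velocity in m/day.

Hydraulic gradient i = 0.00908.
Darcy flux q = K · i = 0.4810 × 0.009080 = 0.004367 m/day.
Seepage velocity v = q / n_e = 0.004367 / 0.23 = 0.01899 m/day.

0.0190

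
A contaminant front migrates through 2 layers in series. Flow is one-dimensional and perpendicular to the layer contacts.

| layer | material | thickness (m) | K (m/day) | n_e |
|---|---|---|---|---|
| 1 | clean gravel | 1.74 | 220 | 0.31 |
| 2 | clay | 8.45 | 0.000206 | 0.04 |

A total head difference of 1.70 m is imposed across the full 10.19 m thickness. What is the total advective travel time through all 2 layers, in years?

58.0

With flow normal to the layers, continuity requires the same specific discharge q through every layer.
Σ(b_i/K_i) = 1.74/220 + 8.45/0.000206 = 41019 d.
q = Δh / Σ(b_i/K_i) = 1.70 / 41019 = 4.144e-05 m/day.
In each layer the seepage velocity is v_i = q/n_i, so the layer transit time is t_i = b_i·n_i / q:
  layer 1 (clean gravel): t_1 = 1.74 × 0.31 / 4.144e-05 = 13015 d
  layer 2 (clay): t_2 = 8.45 × 0.04 / 4.144e-05 = 8156 d
Total t = Σ t_i = 21171 days = 57.96 years.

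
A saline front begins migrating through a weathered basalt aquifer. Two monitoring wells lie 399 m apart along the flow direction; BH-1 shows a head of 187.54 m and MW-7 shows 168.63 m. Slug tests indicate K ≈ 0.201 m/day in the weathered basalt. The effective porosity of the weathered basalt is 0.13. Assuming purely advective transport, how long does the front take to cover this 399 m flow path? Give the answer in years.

Hydraulic gradient i = (187.54 − 168.63) / 399 = 18.91 / 399 = 0.04739.
Darcy flux q = K · i = 0.2010 × 0.04739 = 0.009526 m/day.
Seepage velocity v = q / n_e = 0.009526 / 0.13 = 0.07328 m/day.
Travel time t = L / v = 399 / 0.07328 = 5445 days = 14.91 years.

14.9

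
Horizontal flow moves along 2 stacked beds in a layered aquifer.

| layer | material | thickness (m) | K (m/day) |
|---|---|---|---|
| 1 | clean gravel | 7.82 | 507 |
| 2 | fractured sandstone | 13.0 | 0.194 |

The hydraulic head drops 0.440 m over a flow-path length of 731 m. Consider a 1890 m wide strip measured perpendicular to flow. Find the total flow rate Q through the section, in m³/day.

4510

Flow is parallel to layering, so each bed carries its own Darcy discharge and the transmissivities add.
Σ(K_i·b_i) = 507×7.82 + 0.194×13.0 = 3967 m²/day.
Hydraulic gradient i = Δh / L = 0.440 / 731 = 0.0006019.
Q = Σ(K_i·b_i) · W · i = 3967 × 1890 × 0.0006019 = 4513 m³/day.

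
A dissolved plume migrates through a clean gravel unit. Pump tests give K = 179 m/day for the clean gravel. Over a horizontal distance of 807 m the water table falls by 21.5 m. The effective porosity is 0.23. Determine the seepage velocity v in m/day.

Hydraulic gradient i = Δh / L = 21.5 / 807 = 0.02664.
Darcy flux q = K · i = 179.0 × 0.02664 = 4.769 m/day.
Seepage velocity v = q / n_e = 4.769 / 0.23 = 20.73 m/day.

20.7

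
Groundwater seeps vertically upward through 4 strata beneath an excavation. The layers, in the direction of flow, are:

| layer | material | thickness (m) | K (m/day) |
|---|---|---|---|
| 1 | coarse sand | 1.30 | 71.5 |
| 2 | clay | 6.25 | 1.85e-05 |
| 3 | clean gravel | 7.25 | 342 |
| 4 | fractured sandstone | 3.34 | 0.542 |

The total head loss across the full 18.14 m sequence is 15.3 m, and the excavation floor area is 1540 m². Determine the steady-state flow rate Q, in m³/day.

Flow is perpendicular to layering, so the layers act in series and the equivalent K is the thickness-weighted harmonic mean.
Total thickness L = 1.30 + 6.25 + 7.25 + 3.34 = 18.14 m.
Σ(b_i/K_i) = 1.30/71.5 + 6.25/1.85e-05 + 7.25/342 + 3.34/0.542 = 3.378e+05 d.
K_eq = L / Σ(b_i/K_i) = 18.14 / 3.378e+05 = 5.369e-05 m/day.
Q = K_eq · A · (Δh/L) = 5.369e-05 × 1540 × (15.3/18.14) = 0.06974 m³/day.

0.0697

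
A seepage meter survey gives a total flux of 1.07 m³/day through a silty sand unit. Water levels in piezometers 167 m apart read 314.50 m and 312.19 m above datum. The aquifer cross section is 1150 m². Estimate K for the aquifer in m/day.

0.0673

Hydraulic gradient i = (314.50 − 312.19) / 167 = 2.31 / 167 = 0.01383.
From Q = K·A·i, K = Q / (A·i) = 1.07 / (1150 × 0.01383) = 0.06727 m/day.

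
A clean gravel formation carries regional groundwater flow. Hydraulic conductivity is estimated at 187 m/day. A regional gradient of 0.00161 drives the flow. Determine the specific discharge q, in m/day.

0.301

Hydraulic gradient i = 0.00161.
Specific discharge q = K · i = 187.0 × 0.001610 = 0.3011 m/day.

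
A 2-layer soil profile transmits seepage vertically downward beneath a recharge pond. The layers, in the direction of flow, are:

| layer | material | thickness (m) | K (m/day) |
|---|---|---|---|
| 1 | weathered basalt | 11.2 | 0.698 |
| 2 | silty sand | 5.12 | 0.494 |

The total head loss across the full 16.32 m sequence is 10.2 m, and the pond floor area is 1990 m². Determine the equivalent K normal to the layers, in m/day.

Flow is perpendicular to layering, so the layers act in series and the equivalent K is the thickness-weighted harmonic mean.
Total thickness L = 11.2 + 5.12 = 16.32 m.
Σ(b_i/K_i) = 11.2/0.698 + 5.12/0.494 = 26.41 d.
K_eq = L / Σ(b_i/K_i) = 16.32 / 26.41 = 0.6179 m/day.

0.618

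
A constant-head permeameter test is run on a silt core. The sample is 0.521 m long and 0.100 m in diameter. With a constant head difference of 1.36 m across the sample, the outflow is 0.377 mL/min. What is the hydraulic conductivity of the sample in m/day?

Cross-sectional area A = π·(d/2)² = π × (0.100/2)² = 0.007854 m².
Convert discharge: 0.377 mL/min = 6.283e-09 m³/s.
Darcy's law rearranged: K = Q·L / (A·Δh) = 6.283e-09 × 0.521 / (0.007854 × 1.36) = 3.065e-07 m/s = 0.02648 m/day.

0.0265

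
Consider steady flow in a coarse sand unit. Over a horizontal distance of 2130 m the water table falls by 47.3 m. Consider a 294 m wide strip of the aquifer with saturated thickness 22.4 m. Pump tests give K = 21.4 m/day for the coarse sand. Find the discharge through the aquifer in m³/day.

Cross-sectional area A = 294 × 22.4 = 6586 m².
Hydraulic gradient i = Δh / L = 47.3 / 2130 = 0.02221.
Darcy's law: Q = K · A · i = 21.40 × 6586 × 0.02221 = 3130 m³/day.

3130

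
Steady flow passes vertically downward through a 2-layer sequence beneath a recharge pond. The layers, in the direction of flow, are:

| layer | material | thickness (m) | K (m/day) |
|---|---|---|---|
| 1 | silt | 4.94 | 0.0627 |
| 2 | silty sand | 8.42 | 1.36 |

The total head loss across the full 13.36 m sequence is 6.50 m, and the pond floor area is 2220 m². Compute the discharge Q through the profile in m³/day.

170

Flow is perpendicular to layering, so the layers act in series and the equivalent K is the thickness-weighted harmonic mean.
Total thickness L = 4.94 + 8.42 = 13.36 m.
Σ(b_i/K_i) = 4.94/0.0627 + 8.42/1.36 = 84.98 d.
K_eq = L / Σ(b_i/K_i) = 13.36 / 84.98 = 0.1572 m/day.
Q = K_eq · A · (Δh/L) = 0.1572 × 2220 × (6.50/13.36) = 169.8 m³/day.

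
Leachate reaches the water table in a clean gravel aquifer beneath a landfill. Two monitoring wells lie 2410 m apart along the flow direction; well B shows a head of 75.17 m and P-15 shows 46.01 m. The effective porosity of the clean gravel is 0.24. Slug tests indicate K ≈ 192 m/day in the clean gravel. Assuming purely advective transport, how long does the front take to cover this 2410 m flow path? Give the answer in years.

Hydraulic gradient i = (75.17 − 46.01) / 2410 = 29.16 / 2410 = 0.01210.
Darcy flux q = K · i = 192.0 × 0.01210 = 2.323 m/day.
Seepage velocity v = q / n_e = 2.323 / 0.24 = 9.680 m/day.
Travel time t = L / v = 2410 / 9.680 = 249.0 days = 0.6817 years.

0.682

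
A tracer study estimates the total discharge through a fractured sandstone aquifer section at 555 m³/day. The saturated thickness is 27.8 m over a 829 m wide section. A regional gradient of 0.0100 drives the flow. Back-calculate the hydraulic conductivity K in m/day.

2.41

Cross-sectional area A = 829 × 27.8 = 23046 m².
Hydraulic gradient i = 0.0100.
From Q = K·A·i, K = Q / (A·i) = 555 / (23046 × 0.01000) = 2.408 m/day.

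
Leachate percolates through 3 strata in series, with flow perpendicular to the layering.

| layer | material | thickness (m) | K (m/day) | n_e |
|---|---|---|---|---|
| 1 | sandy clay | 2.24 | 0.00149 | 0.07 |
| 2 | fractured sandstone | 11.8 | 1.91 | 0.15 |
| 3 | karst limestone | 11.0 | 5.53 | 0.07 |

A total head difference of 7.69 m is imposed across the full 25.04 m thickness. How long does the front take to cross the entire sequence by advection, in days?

530

With flow normal to the layers, continuity requires the same specific discharge q through every layer.
Σ(b_i/K_i) = 2.24/0.00149 + 11.8/1.91 + 11.0/5.53 = 1512 d.
q = Δh / Σ(b_i/K_i) = 7.69 / 1512 = 0.005088 m/day.
In each layer the seepage velocity is v_i = q/n_i, so the layer transit time is t_i = b_i·n_i / q:
  layer 1 (sandy clay): t_1 = 2.24 × 0.07 / 0.005088 = 30.82 d
  layer 2 (fractured sandstone): t_2 = 11.8 × 0.15 / 0.005088 = 347.9 d
  layer 3 (karst limestone): t_3 = 11.0 × 0.07 / 0.005088 = 151.3 d
Total t = Σ t_i = 530.1 days.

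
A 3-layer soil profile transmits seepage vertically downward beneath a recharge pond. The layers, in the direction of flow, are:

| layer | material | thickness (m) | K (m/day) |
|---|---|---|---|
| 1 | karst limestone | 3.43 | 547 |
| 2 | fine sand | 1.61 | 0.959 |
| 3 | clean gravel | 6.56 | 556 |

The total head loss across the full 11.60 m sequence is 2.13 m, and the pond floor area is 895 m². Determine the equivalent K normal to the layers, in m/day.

6.84

Flow is perpendicular to layering, so the layers act in series and the equivalent K is the thickness-weighted harmonic mean.
Total thickness L = 3.43 + 1.61 + 6.56 = 11.60 m.
Σ(b_i/K_i) = 3.43/547 + 1.61/0.959 + 6.56/556 = 1.697 d.
K_eq = L / Σ(b_i/K_i) = 11.60 / 1.697 = 6.836 m/day.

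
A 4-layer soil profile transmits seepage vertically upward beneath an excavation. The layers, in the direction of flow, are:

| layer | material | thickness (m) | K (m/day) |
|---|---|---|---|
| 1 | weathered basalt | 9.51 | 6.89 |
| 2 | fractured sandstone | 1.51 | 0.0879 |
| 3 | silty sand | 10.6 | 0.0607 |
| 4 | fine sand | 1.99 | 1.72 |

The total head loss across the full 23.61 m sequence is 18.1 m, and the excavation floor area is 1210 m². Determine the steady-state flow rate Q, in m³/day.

Flow is perpendicular to layering, so the layers act in series and the equivalent K is the thickness-weighted harmonic mean.
Total thickness L = 9.51 + 1.51 + 10.6 + 1.99 = 23.61 m.
Σ(b_i/K_i) = 9.51/6.89 + 1.51/0.0879 + 10.6/0.0607 + 1.99/1.72 = 194.3 d.
K_eq = L / Σ(b_i/K_i) = 23.61 / 194.3 = 0.1215 m/day.
Q = K_eq · A · (Δh/L) = 0.1215 × 1210 × (18.1/23.61) = 112.7 m³/day.

113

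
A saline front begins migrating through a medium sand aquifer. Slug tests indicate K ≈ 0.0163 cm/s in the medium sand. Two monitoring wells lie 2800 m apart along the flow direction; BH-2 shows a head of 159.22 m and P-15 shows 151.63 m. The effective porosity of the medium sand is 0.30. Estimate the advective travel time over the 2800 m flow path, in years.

Convert K: 0.0163 cm/s × 864 = 14.08 m/day.
Hydraulic gradient i = (159.22 − 151.63) / 2800 = 7.59 / 2800 = 0.002711.
Darcy flux q = K · i = 14.08 × 0.002711 = 0.03818 m/day.
Seepage velocity v = q / n_e = 0.03818 / 0.30 = 0.1273 m/day.
Travel time t = L / v = 2800 / 0.1273 = 22004 days = 60.24 years.

60.2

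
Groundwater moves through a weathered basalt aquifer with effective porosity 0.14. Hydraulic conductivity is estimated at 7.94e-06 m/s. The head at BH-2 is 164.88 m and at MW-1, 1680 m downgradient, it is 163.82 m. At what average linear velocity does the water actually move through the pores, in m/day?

Convert K: 7.94e-06 m/s × 86400 = 0.6860 m/day.
Hydraulic gradient i = (164.88 − 163.82) / 1680 = 1.06 / 1680 = 0.0006310.
Darcy flux q = K · i = 0.6860 × 0.0006310 = 0.0004328 m/day.
Seepage velocity v = q / n_e = 0.0004328 / 0.14 = 0.003092 m/day.

0.00309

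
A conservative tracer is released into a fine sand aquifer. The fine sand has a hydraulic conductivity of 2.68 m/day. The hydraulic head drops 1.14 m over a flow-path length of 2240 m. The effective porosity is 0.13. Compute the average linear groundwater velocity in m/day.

Hydraulic gradient i = Δh / L = 1.14 / 2240 = 0.0005089.
Darcy flux q = K · i = 2.680 × 0.0005089 = 0.001364 m/day.
Seepage velocity v = q / n_e = 0.001364 / 0.13 = 0.01049 m/day.

0.0105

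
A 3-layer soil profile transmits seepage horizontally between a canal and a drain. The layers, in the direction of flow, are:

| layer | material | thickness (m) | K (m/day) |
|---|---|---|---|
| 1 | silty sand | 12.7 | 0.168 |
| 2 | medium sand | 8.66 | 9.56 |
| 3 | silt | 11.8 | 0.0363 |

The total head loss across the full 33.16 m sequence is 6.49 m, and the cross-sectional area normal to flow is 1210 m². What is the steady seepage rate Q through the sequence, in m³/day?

Flow is perpendicular to layering, so the layers act in series and the equivalent K is the thickness-weighted harmonic mean.
Total thickness L = 12.7 + 8.66 + 11.8 = 33.16 m.
Σ(b_i/K_i) = 12.7/0.168 + 8.66/9.56 + 11.8/0.0363 = 401.6 d.
K_eq = L / Σ(b_i/K_i) = 33.16 / 401.6 = 0.08258 m/day.
Q = K_eq · A · (Δh/L) = 0.08258 × 1210 × (6.49/33.16) = 19.56 m³/day.

19.6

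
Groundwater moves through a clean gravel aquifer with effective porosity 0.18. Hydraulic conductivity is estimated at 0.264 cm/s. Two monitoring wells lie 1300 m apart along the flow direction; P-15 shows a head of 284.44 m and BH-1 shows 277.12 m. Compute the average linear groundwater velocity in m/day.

Convert K: 0.264 cm/s × 864 = 228.1 m/day.
Hydraulic gradient i = (284.44 − 277.12) / 1300 = 7.32 / 1300 = 0.005631.
Darcy flux q = K · i = 228.1 × 0.005631 = 1.284 m/day.
Seepage velocity v = q / n_e = 1.284 / 0.18 = 7.135 m/day.

7.14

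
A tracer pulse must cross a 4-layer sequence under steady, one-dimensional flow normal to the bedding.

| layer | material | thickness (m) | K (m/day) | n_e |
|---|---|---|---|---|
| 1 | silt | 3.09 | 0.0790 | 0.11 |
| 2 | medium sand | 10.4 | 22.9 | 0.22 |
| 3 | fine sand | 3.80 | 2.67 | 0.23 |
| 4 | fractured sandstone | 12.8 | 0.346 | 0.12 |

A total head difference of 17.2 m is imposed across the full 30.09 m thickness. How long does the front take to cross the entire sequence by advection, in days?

With flow normal to the layers, continuity requires the same specific discharge q through every layer.
Σ(b_i/K_i) = 3.09/0.0790 + 10.4/22.9 + 3.80/2.67 + 12.8/0.346 = 77.99 d.
q = Δh / Σ(b_i/K_i) = 17.2 / 77.99 = 0.2206 m/day.
In each layer the seepage velocity is v_i = q/n_i, so the layer transit time is t_i = b_i·n_i / q:
  layer 1 (silt): t_1 = 3.09 × 0.11 / 0.2206 = 1.541 d
  layer 2 (medium sand): t_2 = 10.4 × 0.22 / 0.2206 = 10.37 d
  layer 3 (fine sand): t_3 = 3.80 × 0.23 / 0.2206 = 3.963 d
  layer 4 (fractured sandstone): t_4 = 12.8 × 0.12 / 0.2206 = 6.964 d
Total t = Σ t_i = 22.84 days.

22.8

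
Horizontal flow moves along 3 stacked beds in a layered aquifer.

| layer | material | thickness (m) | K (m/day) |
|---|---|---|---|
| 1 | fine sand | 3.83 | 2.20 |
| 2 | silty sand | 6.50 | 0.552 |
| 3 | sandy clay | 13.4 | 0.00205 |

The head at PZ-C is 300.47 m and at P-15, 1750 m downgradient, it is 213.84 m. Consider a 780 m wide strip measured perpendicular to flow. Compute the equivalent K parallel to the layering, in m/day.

0.507

Flow is parallel to layering, so each bed carries its own Darcy discharge and the transmissivities add.
Σ(K_i·b_i) = 2.20×3.83 + 0.552×6.50 + 0.00205×13.4 = 12.04 m²/day.
Total thickness b = 23.73 m, so K_eq = Σ(K_i·b_i)/b = 0.5074 m/day.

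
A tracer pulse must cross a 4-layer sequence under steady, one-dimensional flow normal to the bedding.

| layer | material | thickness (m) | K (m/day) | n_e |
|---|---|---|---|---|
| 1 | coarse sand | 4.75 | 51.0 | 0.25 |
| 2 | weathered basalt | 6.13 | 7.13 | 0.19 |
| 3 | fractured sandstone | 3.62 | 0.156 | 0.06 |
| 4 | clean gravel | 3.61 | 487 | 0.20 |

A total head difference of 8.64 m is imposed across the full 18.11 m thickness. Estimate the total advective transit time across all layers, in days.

With flow normal to the layers, continuity requires the same specific discharge q through every layer.
Σ(b_i/K_i) = 4.75/51.0 + 6.13/7.13 + 3.62/0.156 + 3.61/487 = 24.17 d.
q = Δh / Σ(b_i/K_i) = 8.64 / 24.17 = 0.3575 m/day.
In each layer the seepage velocity is v_i = q/n_i, so the layer transit time is t_i = b_i·n_i / q:
  layer 1 (coarse sand): t_1 = 4.75 × 0.25 / 0.3575 = 3.321 d
  layer 2 (weathered basalt): t_2 = 6.13 × 0.19 / 0.3575 = 3.258 d
  layer 3 (fractured sandstone): t_3 = 3.62 × 0.06 / 0.3575 = 0.6075 d
  layer 4 (clean gravel): t_4 = 3.61 × 0.20 / 0.3575 = 2.019 d
Total t = Σ t_i = 9.206 days.

9.21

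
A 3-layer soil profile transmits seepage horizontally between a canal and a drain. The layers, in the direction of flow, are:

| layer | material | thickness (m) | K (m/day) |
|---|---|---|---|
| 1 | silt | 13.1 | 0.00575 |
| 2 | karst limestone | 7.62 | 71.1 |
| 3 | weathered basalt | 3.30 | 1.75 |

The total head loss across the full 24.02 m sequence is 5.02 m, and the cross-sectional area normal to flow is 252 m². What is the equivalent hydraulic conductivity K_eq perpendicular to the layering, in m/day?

0.0105

Flow is perpendicular to layering, so the layers act in series and the equivalent K is the thickness-weighted harmonic mean.
Total thickness L = 13.1 + 7.62 + 3.30 = 24.02 m.
Σ(b_i/K_i) = 13.1/0.00575 + 7.62/71.1 + 3.30/1.75 = 2280 d.
K_eq = L / Σ(b_i/K_i) = 24.02 / 2280 = 0.01053 m/day.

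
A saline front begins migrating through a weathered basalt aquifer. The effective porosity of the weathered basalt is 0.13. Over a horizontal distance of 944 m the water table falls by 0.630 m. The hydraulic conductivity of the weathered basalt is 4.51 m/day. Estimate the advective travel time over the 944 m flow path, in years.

Hydraulic gradient i = Δh / L = 0.630 / 944 = 0.0006674.
Darcy flux q = K · i = 4.510 × 0.0006674 = 0.003010 m/day.
Seepage velocity v = q / n_e = 0.003010 / 0.13 = 0.02315 m/day.
Travel time t = L / v = 944 / 0.02315 = 40773 days = 111.6 years.

112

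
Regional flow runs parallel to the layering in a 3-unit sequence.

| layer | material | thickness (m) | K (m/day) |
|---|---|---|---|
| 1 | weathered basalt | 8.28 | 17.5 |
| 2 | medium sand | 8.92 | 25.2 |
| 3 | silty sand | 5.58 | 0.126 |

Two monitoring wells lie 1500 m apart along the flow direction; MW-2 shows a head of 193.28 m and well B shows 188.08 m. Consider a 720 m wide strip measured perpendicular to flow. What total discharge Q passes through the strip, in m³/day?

Flow is parallel to layering, so each bed carries its own Darcy discharge and the transmissivities add.
Σ(K_i·b_i) = 17.5×8.28 + 25.2×8.92 + 0.126×5.58 = 370.4 m²/day.
Hydraulic gradient i = (193.28 − 188.08) / 1500 = 5.2 / 1500 = 0.003467.
Q = Σ(K_i·b_i) · W · i = 370.4 × 720 × 0.003467 = 924.5 m³/day.

924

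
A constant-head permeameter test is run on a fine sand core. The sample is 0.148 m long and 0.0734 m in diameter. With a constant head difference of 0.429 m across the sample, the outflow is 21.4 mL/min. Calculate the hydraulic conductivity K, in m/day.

2.51

Cross-sectional area A = π·(d/2)² = π × (0.0734/2)² = 0.004231 m².
Convert discharge: 21.4 mL/min = 3.567e-07 m³/s.
Darcy's law rearranged: K = Q·L / (A·Δh) = 3.567e-07 × 0.148 / (0.004231 × 0.429) = 2.908e-05 m/s = 2.512 m/day.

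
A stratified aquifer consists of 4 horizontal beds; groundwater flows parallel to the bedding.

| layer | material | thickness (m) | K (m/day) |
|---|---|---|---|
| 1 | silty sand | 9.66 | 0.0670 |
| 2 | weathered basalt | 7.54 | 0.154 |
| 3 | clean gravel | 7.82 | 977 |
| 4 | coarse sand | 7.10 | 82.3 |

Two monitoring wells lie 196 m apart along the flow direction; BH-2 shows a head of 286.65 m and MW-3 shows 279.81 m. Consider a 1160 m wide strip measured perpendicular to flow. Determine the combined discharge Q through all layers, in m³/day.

333000

Flow is parallel to layering, so each bed carries its own Darcy discharge and the transmissivities add.
Σ(K_i·b_i) = 0.0670×9.66 + 0.154×7.54 + 977×7.82 + 82.3×7.10 = 8226 m²/day.
Hydraulic gradient i = (286.65 − 279.81) / 196 = 6.84 / 196 = 0.03490.
Q = Σ(K_i·b_i) · W · i = 8226 × 1160 × 0.03490 = 3.330e+05 m³/day.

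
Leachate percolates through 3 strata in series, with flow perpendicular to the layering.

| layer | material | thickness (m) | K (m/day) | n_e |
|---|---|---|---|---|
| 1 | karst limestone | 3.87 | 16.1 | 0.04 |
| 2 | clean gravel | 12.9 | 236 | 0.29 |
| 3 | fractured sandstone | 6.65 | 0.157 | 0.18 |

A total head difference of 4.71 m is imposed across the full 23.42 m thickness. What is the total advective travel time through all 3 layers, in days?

With flow normal to the layers, continuity requires the same specific discharge q through every layer.
Σ(b_i/K_i) = 3.87/16.1 + 12.9/236 + 6.65/0.157 = 42.65 d.
q = Δh / Σ(b_i/K_i) = 4.71 / 42.65 = 0.1104 m/day.
In each layer the seepage velocity is v_i = q/n_i, so the layer transit time is t_i = b_i·n_i / q:
  layer 1 (karst limestone): t_1 = 3.87 × 0.04 / 0.1104 = 1.402 d
  layer 2 (clean gravel): t_2 = 12.9 × 0.29 / 0.1104 = 33.88 d
  layer 3 (fractured sandstone): t_3 = 6.65 × 0.18 / 0.1104 = 10.84 d
Total t = Σ t_i = 46.12 days.

46.1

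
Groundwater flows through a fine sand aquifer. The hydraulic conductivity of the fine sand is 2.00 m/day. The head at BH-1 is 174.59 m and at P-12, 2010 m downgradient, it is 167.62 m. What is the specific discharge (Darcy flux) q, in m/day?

0.00694

Hydraulic gradient i = (174.59 − 167.62) / 2010 = 6.97 / 2010 = 0.003468.
Specific discharge q = K · i = 2.000 × 0.003468 = 0.006935 m/day.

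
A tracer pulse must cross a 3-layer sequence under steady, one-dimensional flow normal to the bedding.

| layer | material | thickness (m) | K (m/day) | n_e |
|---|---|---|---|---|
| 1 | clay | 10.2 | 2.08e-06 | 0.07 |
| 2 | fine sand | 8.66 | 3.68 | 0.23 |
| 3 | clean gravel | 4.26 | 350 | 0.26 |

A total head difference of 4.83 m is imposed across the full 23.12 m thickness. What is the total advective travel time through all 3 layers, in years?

With flow normal to the layers, continuity requires the same specific discharge q through every layer.
Σ(b_i/K_i) = 10.2/2.08e-06 + 8.66/3.68 + 4.26/350 = 4.904e+06 d.
q = Δh / Σ(b_i/K_i) = 4.83 / 4.904e+06 = 9.849e-07 m/day.
In each layer the seepage velocity is v_i = q/n_i, so the layer transit time is t_i = b_i·n_i / q:
  layer 1 (clay): t_1 = 10.2 × 0.07 / 9.849e-07 = 7.249e+05 d
  layer 2 (fine sand): t_2 = 8.66 × 0.23 / 9.849e-07 = 2.022e+06 d
  layer 3 (clean gravel): t_3 = 4.26 × 0.26 / 9.849e-07 = 1.125e+06 d
Total t = Σ t_i = 3.872e+06 days = 10600 years.

10600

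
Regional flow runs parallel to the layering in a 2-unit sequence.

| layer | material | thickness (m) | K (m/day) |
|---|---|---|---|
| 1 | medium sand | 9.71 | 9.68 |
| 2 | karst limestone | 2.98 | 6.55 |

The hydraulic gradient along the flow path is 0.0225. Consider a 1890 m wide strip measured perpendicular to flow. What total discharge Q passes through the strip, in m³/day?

Flow is parallel to layering, so each bed carries its own Darcy discharge and the transmissivities add.
Σ(K_i·b_i) = 9.68×9.71 + 6.55×2.98 = 113.5 m²/day.
Hydraulic gradient i = 0.0225.
Q = Σ(K_i·b_i) · W · i = 113.5 × 1890 × 0.02250 = 4827 m³/day.

4830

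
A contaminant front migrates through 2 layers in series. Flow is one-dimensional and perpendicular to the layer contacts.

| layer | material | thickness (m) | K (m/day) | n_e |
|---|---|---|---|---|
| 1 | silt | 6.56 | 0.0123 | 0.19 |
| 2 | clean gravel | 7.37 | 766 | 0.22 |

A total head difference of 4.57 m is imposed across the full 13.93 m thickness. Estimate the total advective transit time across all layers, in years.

With flow normal to the layers, continuity requires the same specific discharge q through every layer.
Σ(b_i/K_i) = 6.56/0.0123 + 7.37/766 = 533.3 d.
q = Δh / Σ(b_i/K_i) = 4.57 / 533.3 = 0.008569 m/day.
In each layer the seepage velocity is v_i = q/n_i, so the layer transit time is t_i = b_i·n_i / q:
  layer 1 (silt): t_1 = 6.56 × 0.19 / 0.008569 = 145.5 d
  layer 2 (clean gravel): t_2 = 7.37 × 0.22 / 0.008569 = 189.2 d
Total t = Σ t_i = 334.7 days = 0.9163 years.

0.916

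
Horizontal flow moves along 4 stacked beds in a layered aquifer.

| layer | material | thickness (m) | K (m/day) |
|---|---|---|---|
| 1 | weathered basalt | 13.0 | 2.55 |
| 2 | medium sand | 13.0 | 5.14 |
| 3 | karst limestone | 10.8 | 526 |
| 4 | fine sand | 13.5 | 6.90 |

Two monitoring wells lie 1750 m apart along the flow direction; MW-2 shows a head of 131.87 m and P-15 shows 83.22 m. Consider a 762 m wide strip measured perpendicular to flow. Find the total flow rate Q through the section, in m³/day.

124000

Flow is parallel to layering, so each bed carries its own Darcy discharge and the transmissivities add.
Σ(K_i·b_i) = 2.55×13.0 + 5.14×13.0 + 526×10.8 + 6.90×13.5 = 5874 m²/day.
Hydraulic gradient i = (131.87 − 83.22) / 1750 = 48.65 / 1750 = 0.02780.
Q = Σ(K_i·b_i) · W · i = 5874 × 762 × 0.02780 = 1.244e+05 m³/day.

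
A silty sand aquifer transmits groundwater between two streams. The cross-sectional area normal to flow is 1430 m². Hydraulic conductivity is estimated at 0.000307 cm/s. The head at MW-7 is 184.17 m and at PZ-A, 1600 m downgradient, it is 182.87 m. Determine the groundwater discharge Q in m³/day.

0.308

Convert K: 0.000307 cm/s × 864 = 0.2652 m/day.
Hydraulic gradient i = (184.17 − 182.87) / 1600 = 1.3 / 1600 = 0.0008125.
Darcy's law: Q = K · A · i = 0.2652 × 1430 × 0.0008125 = 0.3082 m³/day.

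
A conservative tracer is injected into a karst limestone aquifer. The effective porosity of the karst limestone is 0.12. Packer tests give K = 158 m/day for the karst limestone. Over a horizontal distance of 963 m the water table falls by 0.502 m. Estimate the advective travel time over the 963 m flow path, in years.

Hydraulic gradient i = Δh / L = 0.502 / 963 = 0.0005213.
Darcy flux q = K · i = 158.0 × 0.0005213 = 0.08236 m/day.
Seepage velocity v = q / n_e = 0.08236 / 0.12 = 0.6864 m/day.
Travel time t = L / v = 963 / 0.6864 = 1403 days = 3.841 years.

3.84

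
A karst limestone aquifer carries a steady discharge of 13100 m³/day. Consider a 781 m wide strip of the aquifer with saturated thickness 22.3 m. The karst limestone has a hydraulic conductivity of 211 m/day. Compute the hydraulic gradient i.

0.00356

Cross-sectional area A = 781 × 22.3 = 17416 m².
From Q = K·A·i, i = Q / (K·A) = 13100 / (211.0 × 17416) = 0.003565.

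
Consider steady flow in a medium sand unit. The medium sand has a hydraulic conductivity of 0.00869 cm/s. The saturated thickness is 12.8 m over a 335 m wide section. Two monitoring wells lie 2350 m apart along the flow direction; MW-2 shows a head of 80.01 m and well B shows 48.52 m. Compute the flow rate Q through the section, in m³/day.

Convert K: 0.00869 cm/s × 864 = 7.508 m/day.
Cross-sectional area A = 335 × 12.8 = 4288 m².
Hydraulic gradient i = (80.01 − 48.52) / 2350 = 31.49 / 2350 = 0.01340.
Darcy's law: Q = K · A · i = 7.508 × 4288 × 0.01340 = 431.4 m³/day.

431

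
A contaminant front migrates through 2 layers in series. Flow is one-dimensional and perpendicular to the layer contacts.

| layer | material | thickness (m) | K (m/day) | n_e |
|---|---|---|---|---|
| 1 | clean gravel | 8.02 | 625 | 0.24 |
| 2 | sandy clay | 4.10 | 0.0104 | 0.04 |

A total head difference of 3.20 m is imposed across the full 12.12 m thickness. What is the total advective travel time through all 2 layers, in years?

0.705

With flow normal to the layers, continuity requires the same specific discharge q through every layer.
Σ(b_i/K_i) = 8.02/625 + 4.10/0.0104 = 394.2 d.
q = Δh / Σ(b_i/K_i) = 3.20 / 394.2 = 0.008117 m/day.
In each layer the seepage velocity is v_i = q/n_i, so the layer transit time is t_i = b_i·n_i / q:
  layer 1 (clean gravel): t_1 = 8.02 × 0.24 / 0.008117 = 237.1 d
  layer 2 (sandy clay): t_2 = 4.10 × 0.04 / 0.008117 = 20.20 d
Total t = Σ t_i = 257.3 days = 0.7046 years.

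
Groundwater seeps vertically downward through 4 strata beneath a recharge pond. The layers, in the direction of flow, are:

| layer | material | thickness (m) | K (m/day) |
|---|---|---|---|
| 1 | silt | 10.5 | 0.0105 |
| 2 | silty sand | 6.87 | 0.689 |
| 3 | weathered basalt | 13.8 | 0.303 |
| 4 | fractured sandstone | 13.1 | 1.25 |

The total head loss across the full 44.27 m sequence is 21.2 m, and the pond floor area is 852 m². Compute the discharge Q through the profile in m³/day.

Flow is perpendicular to layering, so the layers act in series and the equivalent K is the thickness-weighted harmonic mean.
Total thickness L = 10.5 + 6.87 + 13.8 + 13.1 = 44.27 m.
Σ(b_i/K_i) = 10.5/0.0105 + 6.87/0.689 + 13.8/0.303 + 13.1/1.25 = 1066 d.
K_eq = L / Σ(b_i/K_i) = 44.27 / 1066 = 0.04153 m/day.
Q = K_eq · A · (Δh/L) = 0.04153 × 852 × (21.2/44.27) = 16.94 m³/day.

16.9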